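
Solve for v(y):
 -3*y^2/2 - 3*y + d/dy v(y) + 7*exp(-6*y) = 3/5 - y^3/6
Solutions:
 v(y) = C1 - y^4/24 + y^3/2 + 3*y^2/2 + 3*y/5 + 7*exp(-6*y)/6


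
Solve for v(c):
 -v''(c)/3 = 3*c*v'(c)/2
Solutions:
 v(c) = C1 + C2*erf(3*c/2)


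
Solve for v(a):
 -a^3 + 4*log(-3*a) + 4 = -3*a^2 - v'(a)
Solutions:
 v(a) = C1 + a^4/4 - a^3 - 4*a*log(-a) - 4*a*log(3)


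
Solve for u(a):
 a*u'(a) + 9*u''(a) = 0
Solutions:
 u(a) = C1 + C2*erf(sqrt(2)*a/6)


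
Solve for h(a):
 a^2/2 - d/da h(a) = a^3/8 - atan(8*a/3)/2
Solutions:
 h(a) = C1 - a^4/32 + a^3/6 + a*atan(8*a/3)/2 - 3*log(64*a^2 + 9)/32


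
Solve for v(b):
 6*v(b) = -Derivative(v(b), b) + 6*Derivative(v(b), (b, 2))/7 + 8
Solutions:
 v(b) = C1*exp(b*(7 - sqrt(1057))/12) + C2*exp(b*(7 + sqrt(1057))/12) + 4/3


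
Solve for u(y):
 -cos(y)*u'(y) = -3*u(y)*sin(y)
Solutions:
 u(y) = C1/cos(y)^3


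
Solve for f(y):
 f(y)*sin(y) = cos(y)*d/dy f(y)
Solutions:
 f(y) = C1/cos(y)


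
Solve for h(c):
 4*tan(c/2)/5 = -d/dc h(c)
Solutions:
 h(c) = C1 + 8*log(cos(c/2))/5


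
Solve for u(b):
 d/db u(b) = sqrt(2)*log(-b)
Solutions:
 u(b) = C1 + sqrt(2)*b*log(-b) - sqrt(2)*b


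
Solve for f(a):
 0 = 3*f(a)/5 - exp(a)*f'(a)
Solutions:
 f(a) = C1*exp(-3*exp(-a)/5)


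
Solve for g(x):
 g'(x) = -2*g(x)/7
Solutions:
 g(x) = C1*exp(-2*x/7)


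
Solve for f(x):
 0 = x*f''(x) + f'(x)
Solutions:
 f(x) = C1 + C2*log(x)


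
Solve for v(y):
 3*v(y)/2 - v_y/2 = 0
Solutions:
 v(y) = C1*exp(3*y)


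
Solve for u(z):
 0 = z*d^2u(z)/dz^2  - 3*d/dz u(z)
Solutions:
 u(z) = C1 + C2*z^4


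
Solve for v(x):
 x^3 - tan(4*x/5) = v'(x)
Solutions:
 v(x) = C1 + x^4/4 + 5*log(cos(4*x/5))/4


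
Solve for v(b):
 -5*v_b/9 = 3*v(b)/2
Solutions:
 v(b) = C1*exp(-27*b/10)


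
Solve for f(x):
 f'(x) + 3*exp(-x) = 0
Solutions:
 f(x) = C1 + 3*exp(-x)


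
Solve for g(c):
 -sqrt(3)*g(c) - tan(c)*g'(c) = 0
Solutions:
 g(c) = C1/sin(c)^(sqrt(3))


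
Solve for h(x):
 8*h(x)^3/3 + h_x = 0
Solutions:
 h(x) = -sqrt(6)*sqrt(-1/(C1 - 8*x))/2
 h(x) = sqrt(6)*sqrt(-1/(C1 - 8*x))/2


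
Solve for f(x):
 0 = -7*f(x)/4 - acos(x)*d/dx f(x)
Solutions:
 f(x) = C1*exp(-7*Integral(1/acos(x), x)/4)


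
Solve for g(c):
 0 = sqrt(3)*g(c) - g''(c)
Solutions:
 g(c) = C1*exp(-3^(1/4)*c) + C2*exp(3^(1/4)*c)


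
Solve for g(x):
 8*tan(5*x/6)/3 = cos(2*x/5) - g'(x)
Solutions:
 g(x) = C1 + 16*log(cos(5*x/6))/5 + 5*sin(2*x/5)/2


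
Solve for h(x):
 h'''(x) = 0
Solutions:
 h(x) = C1 + C2*x + C3*x^2


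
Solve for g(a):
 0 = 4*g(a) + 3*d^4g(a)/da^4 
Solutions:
 g(a) = (C1*sin(3^(3/4)*a/3) + C2*cos(3^(3/4)*a/3))*exp(-3^(3/4)*a/3) + (C3*sin(3^(3/4)*a/3) + C4*cos(3^(3/4)*a/3))*exp(3^(3/4)*a/3)


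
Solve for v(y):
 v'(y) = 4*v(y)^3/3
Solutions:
 v(y) = -sqrt(6)*sqrt(-1/(C1 + 4*y))/2
 v(y) = sqrt(6)*sqrt(-1/(C1 + 4*y))/2


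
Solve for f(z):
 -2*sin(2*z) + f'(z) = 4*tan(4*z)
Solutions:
 f(z) = C1 - log(cos(4*z)) - cos(2*z)


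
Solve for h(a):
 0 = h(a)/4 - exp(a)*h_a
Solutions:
 h(a) = C1*exp(-exp(-a)/4)


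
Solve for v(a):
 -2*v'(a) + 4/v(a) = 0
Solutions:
 v(a) = -sqrt(C1 + 4*a)
 v(a) = sqrt(C1 + 4*a)


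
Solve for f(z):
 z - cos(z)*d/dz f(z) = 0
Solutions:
 f(z) = C1 + Integral(z/cos(z), z)


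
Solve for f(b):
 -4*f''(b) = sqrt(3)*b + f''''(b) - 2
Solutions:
 f(b) = C1 + C2*b + C3*sin(2*b) + C4*cos(2*b) - sqrt(3)*b^3/24 + b^2/4


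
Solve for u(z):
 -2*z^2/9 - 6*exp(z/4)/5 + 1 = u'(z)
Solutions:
 u(z) = C1 - 2*z^3/27 + z - 24*exp(z/4)/5


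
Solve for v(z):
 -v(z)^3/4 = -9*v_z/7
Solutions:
 v(z) = -3*sqrt(2)*sqrt(-1/(C1 + 7*z))
 v(z) = 3*sqrt(2)*sqrt(-1/(C1 + 7*z))


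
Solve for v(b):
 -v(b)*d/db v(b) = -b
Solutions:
 v(b) = -sqrt(C1 + b^2)
 v(b) = sqrt(C1 + b^2)


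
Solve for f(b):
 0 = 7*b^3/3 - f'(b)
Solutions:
 f(b) = C1 + 7*b^4/12


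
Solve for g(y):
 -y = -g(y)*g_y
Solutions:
 g(y) = -sqrt(C1 + y^2)
 g(y) = sqrt(C1 + y^2)


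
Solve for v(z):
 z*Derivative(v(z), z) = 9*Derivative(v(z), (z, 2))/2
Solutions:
 v(z) = C1 + C2*erfi(z/3)


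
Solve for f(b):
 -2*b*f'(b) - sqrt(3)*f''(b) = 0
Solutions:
 f(b) = C1 + C2*erf(3^(3/4)*b/3)


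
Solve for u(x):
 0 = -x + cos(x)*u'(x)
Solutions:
 u(x) = C1 + Integral(x/cos(x), x)


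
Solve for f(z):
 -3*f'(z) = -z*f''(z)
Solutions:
 f(z) = C1 + C2*z^4


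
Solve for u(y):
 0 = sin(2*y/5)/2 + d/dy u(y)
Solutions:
 u(y) = C1 + 5*cos(2*y/5)/4


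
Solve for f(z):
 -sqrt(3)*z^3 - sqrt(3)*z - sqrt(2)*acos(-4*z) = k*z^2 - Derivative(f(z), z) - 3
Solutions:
 f(z) = C1 + k*z^3/3 + sqrt(3)*z^4/4 + sqrt(3)*z^2/2 - 3*z + sqrt(2)*(z*acos(-4*z) + sqrt(1 - 16*z^2)/4)


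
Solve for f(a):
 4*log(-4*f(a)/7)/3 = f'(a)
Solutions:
 -3*Integral(1/(log(-_y) - log(7) + 2*log(2)), (_y, f(a)))/4 = C1 - a


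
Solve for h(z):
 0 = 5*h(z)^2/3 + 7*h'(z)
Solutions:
 h(z) = 21/(C1 + 5*z)


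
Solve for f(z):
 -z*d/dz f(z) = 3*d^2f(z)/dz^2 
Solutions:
 f(z) = C1 + C2*erf(sqrt(6)*z/6)


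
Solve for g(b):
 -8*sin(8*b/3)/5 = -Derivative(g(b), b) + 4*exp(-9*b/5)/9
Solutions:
 g(b) = C1 - 3*cos(8*b/3)/5 - 20*exp(-9*b/5)/81


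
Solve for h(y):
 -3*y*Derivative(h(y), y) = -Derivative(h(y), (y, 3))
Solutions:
 h(y) = C1 + Integral(C2*airyai(3^(1/3)*y) + C3*airybi(3^(1/3)*y), y)


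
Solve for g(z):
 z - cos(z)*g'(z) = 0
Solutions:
 g(z) = C1 + Integral(z/cos(z), z)


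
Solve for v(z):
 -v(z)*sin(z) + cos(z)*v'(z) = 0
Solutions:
 v(z) = C1/cos(z)


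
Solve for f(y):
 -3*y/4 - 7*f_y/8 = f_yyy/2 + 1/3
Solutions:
 f(y) = C1 + C2*sin(sqrt(7)*y/2) + C3*cos(sqrt(7)*y/2) - 3*y^2/7 - 8*y/21


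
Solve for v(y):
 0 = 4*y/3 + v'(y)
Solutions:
 v(y) = C1 - 2*y^2/3


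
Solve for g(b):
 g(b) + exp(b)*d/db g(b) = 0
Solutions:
 g(b) = C1*exp(exp(-b))


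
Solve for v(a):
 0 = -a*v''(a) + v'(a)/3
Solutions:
 v(a) = C1 + C2*a^(4/3)


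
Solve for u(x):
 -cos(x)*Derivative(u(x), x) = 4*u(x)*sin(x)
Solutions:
 u(x) = C1*cos(x)^4


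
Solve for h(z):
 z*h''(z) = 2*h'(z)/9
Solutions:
 h(z) = C1 + C2*z^(11/9)


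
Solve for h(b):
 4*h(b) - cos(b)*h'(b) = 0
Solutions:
 h(b) = C1*(sin(b)^2 + 2*sin(b) + 1)/(sin(b)^2 - 2*sin(b) + 1)


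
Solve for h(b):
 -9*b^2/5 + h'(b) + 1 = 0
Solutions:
 h(b) = C1 + 3*b^3/5 - b


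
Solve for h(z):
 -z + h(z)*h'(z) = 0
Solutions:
 h(z) = -sqrt(C1 + z^2)
 h(z) = sqrt(C1 + z^2)


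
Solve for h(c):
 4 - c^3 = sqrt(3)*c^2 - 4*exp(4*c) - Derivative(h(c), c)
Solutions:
 h(c) = C1 + c^4/4 + sqrt(3)*c^3/3 - 4*c - exp(4*c)


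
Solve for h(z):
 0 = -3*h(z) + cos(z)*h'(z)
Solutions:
 h(z) = C1*(sin(z) + 1)^(3/2)/(sin(z) - 1)^(3/2)


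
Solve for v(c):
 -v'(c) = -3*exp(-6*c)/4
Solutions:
 v(c) = C1 - exp(-6*c)/8


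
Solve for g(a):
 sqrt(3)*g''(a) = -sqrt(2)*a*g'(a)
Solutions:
 g(a) = C1 + C2*erf(6^(3/4)*a/6)


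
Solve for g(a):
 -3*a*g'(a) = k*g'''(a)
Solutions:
 g(a) = C1 + Integral(C2*airyai(3^(1/3)*a*(-1/k)^(1/3)) + C3*airybi(3^(1/3)*a*(-1/k)^(1/3)), a)


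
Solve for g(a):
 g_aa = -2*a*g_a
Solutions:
 g(a) = C1 + C2*erf(a)


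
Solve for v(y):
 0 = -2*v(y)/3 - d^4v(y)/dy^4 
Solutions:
 v(y) = (C1*sin(6^(3/4)*y/6) + C2*cos(6^(3/4)*y/6))*exp(-6^(3/4)*y/6) + (C3*sin(6^(3/4)*y/6) + C4*cos(6^(3/4)*y/6))*exp(6^(3/4)*y/6)


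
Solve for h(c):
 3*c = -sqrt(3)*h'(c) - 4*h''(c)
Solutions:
 h(c) = C1 + C2*exp(-sqrt(3)*c/4) - sqrt(3)*c^2/2 + 4*c


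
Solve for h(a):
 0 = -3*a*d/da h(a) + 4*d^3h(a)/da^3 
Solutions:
 h(a) = C1 + Integral(C2*airyai(6^(1/3)*a/2) + C3*airybi(6^(1/3)*a/2), a)


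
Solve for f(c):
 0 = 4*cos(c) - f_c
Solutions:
 f(c) = C1 + 4*sin(c)


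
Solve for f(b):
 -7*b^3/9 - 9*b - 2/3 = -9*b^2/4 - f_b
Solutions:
 f(b) = C1 + 7*b^4/36 - 3*b^3/4 + 9*b^2/2 + 2*b/3


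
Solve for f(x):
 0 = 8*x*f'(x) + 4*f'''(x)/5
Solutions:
 f(x) = C1 + Integral(C2*airyai(-10^(1/3)*x) + C3*airybi(-10^(1/3)*x), x)


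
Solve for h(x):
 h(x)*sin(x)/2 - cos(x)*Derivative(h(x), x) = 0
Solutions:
 h(x) = C1/sqrt(cos(x))


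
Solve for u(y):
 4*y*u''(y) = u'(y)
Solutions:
 u(y) = C1 + C2*y^(5/4)


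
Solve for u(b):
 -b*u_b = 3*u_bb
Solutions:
 u(b) = C1 + C2*erf(sqrt(6)*b/6)


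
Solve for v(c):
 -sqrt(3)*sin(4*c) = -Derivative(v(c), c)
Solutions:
 v(c) = C1 - sqrt(3)*cos(4*c)/4


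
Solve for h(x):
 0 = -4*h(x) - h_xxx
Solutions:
 h(x) = C3*exp(-2^(2/3)*x) + (C1*sin(2^(2/3)*sqrt(3)*x/2) + C2*cos(2^(2/3)*sqrt(3)*x/2))*exp(2^(2/3)*x/2)


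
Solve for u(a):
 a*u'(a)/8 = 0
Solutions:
 u(a) = C1


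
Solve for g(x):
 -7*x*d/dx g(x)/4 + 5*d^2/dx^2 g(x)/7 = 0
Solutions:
 g(x) = C1 + C2*erfi(7*sqrt(10)*x/20)


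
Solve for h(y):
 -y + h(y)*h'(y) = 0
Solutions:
 h(y) = -sqrt(C1 + y^2)
 h(y) = sqrt(C1 + y^2)


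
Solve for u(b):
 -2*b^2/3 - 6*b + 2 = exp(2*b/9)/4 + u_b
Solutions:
 u(b) = C1 - 2*b^3/9 - 3*b^2 + 2*b - 9*exp(2*b/9)/8


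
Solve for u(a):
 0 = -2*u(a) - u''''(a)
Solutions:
 u(a) = (C1*sin(2^(3/4)*a/2) + C2*cos(2^(3/4)*a/2))*exp(-2^(3/4)*a/2) + (C3*sin(2^(3/4)*a/2) + C4*cos(2^(3/4)*a/2))*exp(2^(3/4)*a/2)


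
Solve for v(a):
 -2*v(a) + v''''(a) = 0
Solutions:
 v(a) = C1*exp(-2^(1/4)*a) + C2*exp(2^(1/4)*a) + C3*sin(2^(1/4)*a) + C4*cos(2^(1/4)*a)


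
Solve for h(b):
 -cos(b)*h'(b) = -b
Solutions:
 h(b) = C1 + Integral(b/cos(b), b)


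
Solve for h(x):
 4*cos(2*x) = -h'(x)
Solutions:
 h(x) = C1 - 2*sin(2*x)


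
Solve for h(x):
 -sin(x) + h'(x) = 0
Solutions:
 h(x) = C1 - cos(x)


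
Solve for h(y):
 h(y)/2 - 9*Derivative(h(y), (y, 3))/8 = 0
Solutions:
 h(y) = C3*exp(2^(2/3)*3^(1/3)*y/3) + (C1*sin(2^(2/3)*3^(5/6)*y/6) + C2*cos(2^(2/3)*3^(5/6)*y/6))*exp(-2^(2/3)*3^(1/3)*y/6)


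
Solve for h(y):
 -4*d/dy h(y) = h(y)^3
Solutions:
 h(y) = -sqrt(2)*sqrt(-1/(C1 - y))
 h(y) = sqrt(2)*sqrt(-1/(C1 - y))


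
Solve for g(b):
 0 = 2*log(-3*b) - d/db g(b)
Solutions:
 g(b) = C1 + 2*b*log(-b) + 2*b*(-1 + log(3))


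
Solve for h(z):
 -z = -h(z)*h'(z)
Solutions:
 h(z) = -sqrt(C1 + z^2)
 h(z) = sqrt(C1 + z^2)


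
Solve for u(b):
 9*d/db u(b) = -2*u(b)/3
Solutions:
 u(b) = C1*exp(-2*b/27)


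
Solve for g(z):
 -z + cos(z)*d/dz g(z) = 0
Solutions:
 g(z) = C1 + Integral(z/cos(z), z)


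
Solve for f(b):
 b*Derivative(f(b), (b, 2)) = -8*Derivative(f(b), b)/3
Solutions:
 f(b) = C1 + C2/b^(5/3)


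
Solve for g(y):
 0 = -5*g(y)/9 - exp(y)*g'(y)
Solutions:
 g(y) = C1*exp(5*exp(-y)/9)


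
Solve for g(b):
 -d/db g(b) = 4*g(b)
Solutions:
 g(b) = C1*exp(-4*b)


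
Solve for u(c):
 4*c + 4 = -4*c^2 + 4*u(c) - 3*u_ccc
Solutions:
 u(c) = C3*exp(6^(2/3)*c/3) + c^2 + c + (C1*sin(2^(2/3)*3^(1/6)*c/2) + C2*cos(2^(2/3)*3^(1/6)*c/2))*exp(-6^(2/3)*c/6) + 1


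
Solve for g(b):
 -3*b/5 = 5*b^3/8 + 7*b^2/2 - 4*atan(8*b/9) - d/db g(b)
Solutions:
 g(b) = C1 + 5*b^4/32 + 7*b^3/6 + 3*b^2/10 - 4*b*atan(8*b/9) + 9*log(64*b^2 + 81)/4


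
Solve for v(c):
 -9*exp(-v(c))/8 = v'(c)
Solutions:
 v(c) = log(C1 - 9*c/8)


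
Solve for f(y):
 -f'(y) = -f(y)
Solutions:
 f(y) = C1*exp(y)


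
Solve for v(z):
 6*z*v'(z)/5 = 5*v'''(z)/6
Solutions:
 v(z) = C1 + Integral(C2*airyai(5^(1/3)*6^(2/3)*z/5) + C3*airybi(5^(1/3)*6^(2/3)*z/5), z)


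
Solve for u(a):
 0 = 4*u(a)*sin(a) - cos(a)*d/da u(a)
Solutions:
 u(a) = C1/cos(a)^4


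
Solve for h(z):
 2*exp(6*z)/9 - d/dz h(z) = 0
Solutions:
 h(z) = C1 + exp(6*z)/27


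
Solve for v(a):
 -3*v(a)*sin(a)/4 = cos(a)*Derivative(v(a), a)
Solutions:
 v(a) = C1*cos(a)^(3/4)


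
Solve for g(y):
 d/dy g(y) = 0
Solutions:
 g(y) = C1


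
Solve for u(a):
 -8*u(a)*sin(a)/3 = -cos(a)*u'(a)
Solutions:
 u(a) = C1/cos(a)^(8/3)


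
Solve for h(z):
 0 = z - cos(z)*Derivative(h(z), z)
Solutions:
 h(z) = C1 + Integral(z/cos(z), z)


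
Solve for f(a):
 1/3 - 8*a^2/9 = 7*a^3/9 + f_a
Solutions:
 f(a) = C1 - 7*a^4/36 - 8*a^3/27 + a/3


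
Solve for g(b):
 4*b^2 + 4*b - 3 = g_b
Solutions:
 g(b) = C1 + 4*b^3/3 + 2*b^2 - 3*b


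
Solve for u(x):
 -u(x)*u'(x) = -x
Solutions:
 u(x) = -sqrt(C1 + x^2)
 u(x) = sqrt(C1 + x^2)


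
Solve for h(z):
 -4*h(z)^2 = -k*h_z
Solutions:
 h(z) = -k/(C1*k + 4*z)


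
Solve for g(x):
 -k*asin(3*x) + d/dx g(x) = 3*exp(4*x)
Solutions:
 g(x) = C1 + k*(x*asin(3*x) + sqrt(1 - 9*x^2)/3) + 3*exp(4*x)/4


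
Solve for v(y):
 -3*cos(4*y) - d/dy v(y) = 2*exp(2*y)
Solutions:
 v(y) = C1 - exp(2*y) - 3*sin(4*y)/4


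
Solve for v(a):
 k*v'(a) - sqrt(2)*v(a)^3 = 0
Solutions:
 v(a) = -sqrt(2)*sqrt(-k/(C1*k + sqrt(2)*a))/2
 v(a) = sqrt(2)*sqrt(-k/(C1*k + sqrt(2)*a))/2


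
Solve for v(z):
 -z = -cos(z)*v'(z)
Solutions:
 v(z) = C1 + Integral(z/cos(z), z)


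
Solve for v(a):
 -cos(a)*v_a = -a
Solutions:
 v(a) = C1 + Integral(a/cos(a), a)


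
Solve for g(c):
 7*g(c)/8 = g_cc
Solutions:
 g(c) = C1*exp(-sqrt(14)*c/4) + C2*exp(sqrt(14)*c/4)


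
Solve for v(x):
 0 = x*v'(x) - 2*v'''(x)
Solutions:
 v(x) = C1 + Integral(C2*airyai(2^(2/3)*x/2) + C3*airybi(2^(2/3)*x/2), x)


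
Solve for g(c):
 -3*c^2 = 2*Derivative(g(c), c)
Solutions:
 g(c) = C1 - c^3/2


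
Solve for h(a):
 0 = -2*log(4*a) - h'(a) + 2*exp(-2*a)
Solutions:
 h(a) = C1 - 2*a*log(a) + 2*a*(1 - 2*log(2)) - exp(-2*a)


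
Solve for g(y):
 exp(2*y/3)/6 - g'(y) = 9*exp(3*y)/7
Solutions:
 g(y) = C1 + exp(2*y/3)/4 - 3*exp(3*y)/7


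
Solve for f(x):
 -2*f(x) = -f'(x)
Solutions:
 f(x) = C1*exp(2*x)


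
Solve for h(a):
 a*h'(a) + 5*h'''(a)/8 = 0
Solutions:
 h(a) = C1 + Integral(C2*airyai(-2*5^(2/3)*a/5) + C3*airybi(-2*5^(2/3)*a/5), a)


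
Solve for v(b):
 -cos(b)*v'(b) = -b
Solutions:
 v(b) = C1 + Integral(b/cos(b), b)


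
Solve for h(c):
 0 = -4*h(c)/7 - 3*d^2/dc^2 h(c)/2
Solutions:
 h(c) = C1*sin(2*sqrt(42)*c/21) + C2*cos(2*sqrt(42)*c/21)


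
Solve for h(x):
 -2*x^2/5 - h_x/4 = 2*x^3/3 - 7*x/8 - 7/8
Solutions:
 h(x) = C1 - 2*x^4/3 - 8*x^3/15 + 7*x^2/4 + 7*x/2


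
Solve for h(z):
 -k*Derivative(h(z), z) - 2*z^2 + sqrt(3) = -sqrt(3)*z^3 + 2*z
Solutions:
 h(z) = C1 + sqrt(3)*z^4/(4*k) - 2*z^3/(3*k) - z^2/k + sqrt(3)*z/k


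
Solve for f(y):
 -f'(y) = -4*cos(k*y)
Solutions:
 f(y) = C1 + 4*sin(k*y)/k


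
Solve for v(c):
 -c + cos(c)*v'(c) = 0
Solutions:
 v(c) = C1 + Integral(c/cos(c), c)


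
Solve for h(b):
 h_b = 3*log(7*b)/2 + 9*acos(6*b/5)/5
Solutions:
 h(b) = C1 + 3*b*log(b)/2 + 9*b*acos(6*b/5)/5 - 3*b/2 + 3*b*log(7)/2 - 3*sqrt(25 - 36*b^2)/10


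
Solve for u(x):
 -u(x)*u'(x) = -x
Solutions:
 u(x) = -sqrt(C1 + x^2)
 u(x) = sqrt(C1 + x^2)


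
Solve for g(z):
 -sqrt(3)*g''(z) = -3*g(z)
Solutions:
 g(z) = C1*exp(-3^(1/4)*z) + C2*exp(3^(1/4)*z)


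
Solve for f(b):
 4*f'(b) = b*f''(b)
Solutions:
 f(b) = C1 + C2*b^5


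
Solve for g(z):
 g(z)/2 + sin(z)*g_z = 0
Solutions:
 g(z) = C1*(cos(z) + 1)^(1/4)/(cos(z) - 1)^(1/4)


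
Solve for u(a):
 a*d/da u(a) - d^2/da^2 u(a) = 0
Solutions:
 u(a) = C1 + C2*erfi(sqrt(2)*a/2)


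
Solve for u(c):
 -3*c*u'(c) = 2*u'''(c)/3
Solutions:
 u(c) = C1 + Integral(C2*airyai(-6^(2/3)*c/2) + C3*airybi(-6^(2/3)*c/2), c)


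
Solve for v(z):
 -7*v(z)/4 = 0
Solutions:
 v(z) = 0


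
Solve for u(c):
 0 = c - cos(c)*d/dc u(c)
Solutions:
 u(c) = C1 + Integral(c/cos(c), c)


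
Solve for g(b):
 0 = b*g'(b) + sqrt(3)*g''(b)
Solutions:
 g(b) = C1 + C2*erf(sqrt(2)*3^(3/4)*b/6)


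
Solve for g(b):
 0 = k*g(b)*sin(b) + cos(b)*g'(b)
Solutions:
 g(b) = C1*exp(k*log(cos(b)))


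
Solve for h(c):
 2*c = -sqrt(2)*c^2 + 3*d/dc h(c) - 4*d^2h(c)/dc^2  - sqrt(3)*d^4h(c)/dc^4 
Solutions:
 h(c) = C1 + C2*exp(c*(-2^(2/3)*3^(1/6)*(27 + sqrt(256*sqrt(3) + 729))^(1/3) + 8*6^(1/3)/(27 + sqrt(256*sqrt(3) + 729))^(1/3))/12)*sin(c*(8*2^(1/3)*3^(5/6)/(27 + sqrt(256*sqrt(3) + 729))^(1/3) + 6^(2/3)*(27 + sqrt(256*sqrt(3) + 729))^(1/3))/12) + C3*exp(c*(-2^(2/3)*3^(1/6)*(27 + sqrt(256*sqrt(3) + 729))^(1/3) + 8*6^(1/3)/(27 + sqrt(256*sqrt(3) + 729))^(1/3))/12)*cos(c*(8*2^(1/3)*3^(5/6)/(27 + sqrt(256*sqrt(3) + 729))^(1/3) + 6^(2/3)*(27 + sqrt(256*sqrt(3) + 729))^(1/3))/12) + C4*exp(-c*(-2^(2/3)*3^(1/6)*(27 + sqrt(256*sqrt(3) + 729))^(1/3) + 8*6^(1/3)/(27 + sqrt(256*sqrt(3) + 729))^(1/3))/6) + sqrt(2)*c^3/9 + c^2/3 + 4*sqrt(2)*c^2/9 + 8*c/9 + 32*sqrt(2)*c/27


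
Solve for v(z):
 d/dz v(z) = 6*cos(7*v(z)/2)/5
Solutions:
 -6*z/5 - log(sin(7*v(z)/2) - 1)/7 + log(sin(7*v(z)/2) + 1)/7 = C1


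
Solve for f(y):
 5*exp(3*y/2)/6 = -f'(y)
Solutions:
 f(y) = C1 - 5*exp(3*y/2)/9


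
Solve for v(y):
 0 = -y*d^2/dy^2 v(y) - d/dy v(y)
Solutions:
 v(y) = C1 + C2*log(y)


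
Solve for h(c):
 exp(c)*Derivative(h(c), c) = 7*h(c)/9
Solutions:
 h(c) = C1*exp(-7*exp(-c)/9)


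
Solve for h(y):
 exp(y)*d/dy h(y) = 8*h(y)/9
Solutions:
 h(y) = C1*exp(-8*exp(-y)/9)


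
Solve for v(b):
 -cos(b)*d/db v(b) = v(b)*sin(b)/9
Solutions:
 v(b) = C1*cos(b)^(1/9)


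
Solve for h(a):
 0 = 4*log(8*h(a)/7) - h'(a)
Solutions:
 -Integral(1/(log(_y) - log(7) + 3*log(2)), (_y, h(a)))/4 = C1 - a


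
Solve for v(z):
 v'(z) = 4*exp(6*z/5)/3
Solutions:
 v(z) = C1 + 10*exp(6*z/5)/9


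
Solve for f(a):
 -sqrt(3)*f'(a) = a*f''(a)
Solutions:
 f(a) = C1 + C2*a^(1 - sqrt(3))


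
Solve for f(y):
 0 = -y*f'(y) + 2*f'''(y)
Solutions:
 f(y) = C1 + Integral(C2*airyai(2^(2/3)*y/2) + C3*airybi(2^(2/3)*y/2), y)


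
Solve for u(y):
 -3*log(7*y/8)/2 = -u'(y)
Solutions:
 u(y) = C1 + 3*y*log(y)/2 - 9*y*log(2)/2 - 3*y/2 + 3*y*log(7)/2


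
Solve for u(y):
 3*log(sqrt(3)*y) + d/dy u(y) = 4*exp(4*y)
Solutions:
 u(y) = C1 - 3*y*log(y) + y*(3 - 3*log(3)/2) + exp(4*y)


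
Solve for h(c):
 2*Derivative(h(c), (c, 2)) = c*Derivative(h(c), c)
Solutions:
 h(c) = C1 + C2*erfi(c/2)


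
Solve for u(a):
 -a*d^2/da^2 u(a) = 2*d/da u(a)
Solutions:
 u(a) = C1 + C2/a


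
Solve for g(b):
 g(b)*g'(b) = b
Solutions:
 g(b) = -sqrt(C1 + b^2)
 g(b) = sqrt(C1 + b^2)


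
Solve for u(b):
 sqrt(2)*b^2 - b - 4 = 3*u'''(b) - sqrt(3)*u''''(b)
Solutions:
 u(b) = C1 + C2*b + C3*b^2 + C4*exp(sqrt(3)*b) + sqrt(2)*b^5/180 + b^4*(-3 + 2*sqrt(6))/216 + b^3*(-12 - sqrt(3) + 2*sqrt(2))/54


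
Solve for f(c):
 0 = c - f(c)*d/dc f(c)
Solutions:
 f(c) = -sqrt(C1 + c^2)
 f(c) = sqrt(C1 + c^2)


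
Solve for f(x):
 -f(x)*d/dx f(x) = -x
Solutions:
 f(x) = -sqrt(C1 + x^2)
 f(x) = sqrt(C1 + x^2)


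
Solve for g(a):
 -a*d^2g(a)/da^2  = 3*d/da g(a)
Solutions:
 g(a) = C1 + C2/a^2


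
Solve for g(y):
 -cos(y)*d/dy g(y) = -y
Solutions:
 g(y) = C1 + Integral(y/cos(y), y)


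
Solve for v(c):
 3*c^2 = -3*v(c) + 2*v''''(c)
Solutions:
 v(c) = C1*exp(-2^(3/4)*3^(1/4)*c/2) + C2*exp(2^(3/4)*3^(1/4)*c/2) + C3*sin(2^(3/4)*3^(1/4)*c/2) + C4*cos(2^(3/4)*3^(1/4)*c/2) - c^2


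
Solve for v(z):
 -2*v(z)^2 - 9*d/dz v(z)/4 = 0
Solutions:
 v(z) = 9/(C1 + 8*z)


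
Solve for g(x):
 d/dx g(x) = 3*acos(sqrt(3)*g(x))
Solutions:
 Integral(1/acos(sqrt(3)*_y), (_y, g(x))) = C1 + 3*x


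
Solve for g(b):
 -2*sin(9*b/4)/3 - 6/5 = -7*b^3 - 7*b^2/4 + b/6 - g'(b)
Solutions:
 g(b) = C1 - 7*b^4/4 - 7*b^3/12 + b^2/12 + 6*b/5 - 8*cos(9*b/4)/27


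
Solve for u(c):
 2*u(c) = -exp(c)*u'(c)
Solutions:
 u(c) = C1*exp(2*exp(-c))


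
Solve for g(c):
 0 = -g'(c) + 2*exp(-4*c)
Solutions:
 g(c) = C1 - exp(-4*c)/2


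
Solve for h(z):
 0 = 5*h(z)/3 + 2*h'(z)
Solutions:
 h(z) = C1*exp(-5*z/6)


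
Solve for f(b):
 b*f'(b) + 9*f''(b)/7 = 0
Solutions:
 f(b) = C1 + C2*erf(sqrt(14)*b/6)


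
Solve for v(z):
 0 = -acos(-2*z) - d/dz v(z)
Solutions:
 v(z) = C1 - z*acos(-2*z) - sqrt(1 - 4*z^2)/2


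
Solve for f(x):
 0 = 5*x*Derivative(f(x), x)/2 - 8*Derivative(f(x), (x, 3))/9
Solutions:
 f(x) = C1 + Integral(C2*airyai(2^(2/3)*45^(1/3)*x/4) + C3*airybi(2^(2/3)*45^(1/3)*x/4), x)


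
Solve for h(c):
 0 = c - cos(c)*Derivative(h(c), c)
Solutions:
 h(c) = C1 + Integral(c/cos(c), c)


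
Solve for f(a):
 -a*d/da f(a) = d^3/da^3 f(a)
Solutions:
 f(a) = C1 + Integral(C2*airyai(-a) + C3*airybi(-a), a)


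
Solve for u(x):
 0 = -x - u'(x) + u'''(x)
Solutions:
 u(x) = C1 + C2*exp(-x) + C3*exp(x) - x^2/2


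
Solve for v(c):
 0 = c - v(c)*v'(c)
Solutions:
 v(c) = -sqrt(C1 + c^2)
 v(c) = sqrt(C1 + c^2)


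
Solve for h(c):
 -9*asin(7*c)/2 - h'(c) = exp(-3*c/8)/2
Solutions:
 h(c) = C1 - 9*c*asin(7*c)/2 - 9*sqrt(1 - 49*c^2)/14 + 4*exp(-3*c/8)/3


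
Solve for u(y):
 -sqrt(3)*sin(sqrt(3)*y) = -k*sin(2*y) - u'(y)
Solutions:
 u(y) = C1 + k*cos(2*y)/2 - cos(sqrt(3)*y)


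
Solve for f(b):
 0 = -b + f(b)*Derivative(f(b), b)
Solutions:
 f(b) = -sqrt(C1 + b^2)
 f(b) = sqrt(C1 + b^2)


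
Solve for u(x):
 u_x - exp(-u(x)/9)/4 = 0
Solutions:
 u(x) = 9*log(C1 + x/36)


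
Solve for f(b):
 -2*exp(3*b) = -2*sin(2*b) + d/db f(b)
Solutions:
 f(b) = C1 - 2*exp(3*b)/3 - cos(2*b)


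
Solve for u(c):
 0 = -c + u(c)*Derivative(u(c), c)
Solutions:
 u(c) = -sqrt(C1 + c^2)
 u(c) = sqrt(C1 + c^2)


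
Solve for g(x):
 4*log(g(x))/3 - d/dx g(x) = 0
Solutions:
 li(g(x)) = C1 + 4*x/3


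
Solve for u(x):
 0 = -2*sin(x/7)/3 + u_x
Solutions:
 u(x) = C1 - 14*cos(x/7)/3


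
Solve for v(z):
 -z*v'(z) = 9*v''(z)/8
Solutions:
 v(z) = C1 + C2*erf(2*z/3)


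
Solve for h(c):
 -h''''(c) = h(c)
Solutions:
 h(c) = (C1*sin(sqrt(2)*c/2) + C2*cos(sqrt(2)*c/2))*exp(-sqrt(2)*c/2) + (C3*sin(sqrt(2)*c/2) + C4*cos(sqrt(2)*c/2))*exp(sqrt(2)*c/2)


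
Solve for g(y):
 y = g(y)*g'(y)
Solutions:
 g(y) = -sqrt(C1 + y^2)
 g(y) = sqrt(C1 + y^2)


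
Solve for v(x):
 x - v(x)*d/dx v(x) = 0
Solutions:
 v(x) = -sqrt(C1 + x^2)
 v(x) = sqrt(C1 + x^2)


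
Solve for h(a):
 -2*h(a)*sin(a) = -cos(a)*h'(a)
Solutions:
 h(a) = C1/cos(a)^2


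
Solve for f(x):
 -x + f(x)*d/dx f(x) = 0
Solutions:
 f(x) = -sqrt(C1 + x^2)
 f(x) = sqrt(C1 + x^2)


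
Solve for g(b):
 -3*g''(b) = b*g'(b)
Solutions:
 g(b) = C1 + C2*erf(sqrt(6)*b/6)


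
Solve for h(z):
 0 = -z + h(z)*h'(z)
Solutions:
 h(z) = -sqrt(C1 + z^2)
 h(z) = sqrt(C1 + z^2)


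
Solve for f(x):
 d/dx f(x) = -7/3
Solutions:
 f(x) = C1 - 7*x/3


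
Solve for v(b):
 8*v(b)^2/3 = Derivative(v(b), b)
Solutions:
 v(b) = -3/(C1 + 8*b)


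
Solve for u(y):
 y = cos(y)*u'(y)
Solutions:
 u(y) = C1 + Integral(y/cos(y), y)


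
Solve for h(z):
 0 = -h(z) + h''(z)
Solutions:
 h(z) = C1*exp(-z) + C2*exp(z)


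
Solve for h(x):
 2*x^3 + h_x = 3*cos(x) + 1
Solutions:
 h(x) = C1 - x^4/2 + x + 3*sin(x)


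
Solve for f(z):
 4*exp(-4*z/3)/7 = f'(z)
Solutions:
 f(z) = C1 - 3*exp(-4*z/3)/7


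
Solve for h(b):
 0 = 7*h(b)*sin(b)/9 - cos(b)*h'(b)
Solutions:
 h(b) = C1/cos(b)^(7/9)


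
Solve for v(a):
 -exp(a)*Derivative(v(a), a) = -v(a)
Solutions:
 v(a) = C1*exp(-exp(-a))


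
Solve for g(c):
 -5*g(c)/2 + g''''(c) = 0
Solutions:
 g(c) = C1*exp(-2^(3/4)*5^(1/4)*c/2) + C2*exp(2^(3/4)*5^(1/4)*c/2) + C3*sin(2^(3/4)*5^(1/4)*c/2) + C4*cos(2^(3/4)*5^(1/4)*c/2)


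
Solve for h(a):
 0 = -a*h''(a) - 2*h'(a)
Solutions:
 h(a) = C1 + C2/a


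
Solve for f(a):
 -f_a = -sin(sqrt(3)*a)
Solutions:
 f(a) = C1 - sqrt(3)*cos(sqrt(3)*a)/3


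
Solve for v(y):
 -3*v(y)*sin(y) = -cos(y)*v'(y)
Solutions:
 v(y) = C1/cos(y)^3


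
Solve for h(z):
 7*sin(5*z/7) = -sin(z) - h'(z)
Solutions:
 h(z) = C1 + 49*cos(5*z/7)/5 + cos(z)


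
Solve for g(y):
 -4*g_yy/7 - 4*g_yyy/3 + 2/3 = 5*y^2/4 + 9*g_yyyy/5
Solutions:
 g(y) = C1 + C2*y - 35*y^4/192 + 245*y^3/144 - 2555*y^2/576 + (C3*sin(2*sqrt(1610)*y/189) + C4*cos(2*sqrt(1610)*y/189))*exp(-10*y/27)


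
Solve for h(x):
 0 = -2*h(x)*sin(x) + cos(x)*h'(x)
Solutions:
 h(x) = C1/cos(x)^2


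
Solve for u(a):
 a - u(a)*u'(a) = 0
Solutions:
 u(a) = -sqrt(C1 + a^2)
 u(a) = sqrt(C1 + a^2)


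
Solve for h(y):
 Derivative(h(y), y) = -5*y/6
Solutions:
 h(y) = C1 - 5*y^2/12


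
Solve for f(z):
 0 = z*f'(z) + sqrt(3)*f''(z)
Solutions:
 f(z) = C1 + C2*erf(sqrt(2)*3^(3/4)*z/6)


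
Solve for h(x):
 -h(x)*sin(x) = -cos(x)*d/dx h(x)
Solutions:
 h(x) = C1/cos(x)


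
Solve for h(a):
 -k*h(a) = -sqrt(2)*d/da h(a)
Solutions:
 h(a) = C1*exp(sqrt(2)*a*k/2)


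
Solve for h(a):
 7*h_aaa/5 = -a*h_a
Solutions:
 h(a) = C1 + Integral(C2*airyai(-5^(1/3)*7^(2/3)*a/7) + C3*airybi(-5^(1/3)*7^(2/3)*a/7), a)


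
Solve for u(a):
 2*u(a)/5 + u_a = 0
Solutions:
 u(a) = C1*exp(-2*a/5)


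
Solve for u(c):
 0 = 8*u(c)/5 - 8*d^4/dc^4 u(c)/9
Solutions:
 u(c) = C1*exp(-sqrt(3)*5^(3/4)*c/5) + C2*exp(sqrt(3)*5^(3/4)*c/5) + C3*sin(sqrt(3)*5^(3/4)*c/5) + C4*cos(sqrt(3)*5^(3/4)*c/5)


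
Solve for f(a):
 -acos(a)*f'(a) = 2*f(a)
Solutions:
 f(a) = C1*exp(-2*Integral(1/acos(a), a))


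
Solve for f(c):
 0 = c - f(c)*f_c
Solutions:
 f(c) = -sqrt(C1 + c^2)
 f(c) = sqrt(C1 + c^2)


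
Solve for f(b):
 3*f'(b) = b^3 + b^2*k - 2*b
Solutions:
 f(b) = C1 + b^4/12 + b^3*k/9 - b^2/3


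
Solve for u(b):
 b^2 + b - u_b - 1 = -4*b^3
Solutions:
 u(b) = C1 + b^4 + b^3/3 + b^2/2 - b


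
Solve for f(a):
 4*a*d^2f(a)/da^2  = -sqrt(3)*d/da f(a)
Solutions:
 f(a) = C1 + C2*a^(1 - sqrt(3)/4)


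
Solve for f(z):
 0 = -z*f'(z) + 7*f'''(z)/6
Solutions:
 f(z) = C1 + Integral(C2*airyai(6^(1/3)*7^(2/3)*z/7) + C3*airybi(6^(1/3)*7^(2/3)*z/7), z)


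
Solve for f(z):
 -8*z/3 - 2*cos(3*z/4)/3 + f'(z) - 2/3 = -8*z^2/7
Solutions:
 f(z) = C1 - 8*z^3/21 + 4*z^2/3 + 2*z/3 + 8*sin(3*z/4)/9


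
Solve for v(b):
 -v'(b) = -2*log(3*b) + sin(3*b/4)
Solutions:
 v(b) = C1 + 2*b*log(b) - 2*b + 2*b*log(3) + 4*cos(3*b/4)/3


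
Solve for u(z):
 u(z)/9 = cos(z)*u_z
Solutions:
 u(z) = C1*(sin(z) + 1)^(1/18)/(sin(z) - 1)^(1/18)


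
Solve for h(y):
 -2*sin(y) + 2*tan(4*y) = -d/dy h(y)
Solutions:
 h(y) = C1 + log(cos(4*y))/2 - 2*cos(y)


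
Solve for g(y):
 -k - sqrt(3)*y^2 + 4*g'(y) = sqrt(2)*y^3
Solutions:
 g(y) = C1 + k*y/4 + sqrt(2)*y^4/16 + sqrt(3)*y^3/12


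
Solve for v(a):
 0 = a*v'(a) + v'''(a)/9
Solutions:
 v(a) = C1 + Integral(C2*airyai(-3^(2/3)*a) + C3*airybi(-3^(2/3)*a), a)


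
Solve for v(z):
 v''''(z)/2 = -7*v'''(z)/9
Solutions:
 v(z) = C1 + C2*z + C3*z^2 + C4*exp(-14*z/9)


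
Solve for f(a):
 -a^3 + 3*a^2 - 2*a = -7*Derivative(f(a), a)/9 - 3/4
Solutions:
 f(a) = C1 + 9*a^4/28 - 9*a^3/7 + 9*a^2/7 - 27*a/28


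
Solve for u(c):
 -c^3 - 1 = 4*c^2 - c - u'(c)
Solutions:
 u(c) = C1 + c^4/4 + 4*c^3/3 - c^2/2 + c


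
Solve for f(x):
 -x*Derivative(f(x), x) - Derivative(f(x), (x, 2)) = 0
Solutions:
 f(x) = C1 + C2*erf(sqrt(2)*x/2)


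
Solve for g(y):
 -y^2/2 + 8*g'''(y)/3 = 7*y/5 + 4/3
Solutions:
 g(y) = C1 + C2*y + C3*y^2 + y^5/320 + 7*y^4/320 + y^3/12


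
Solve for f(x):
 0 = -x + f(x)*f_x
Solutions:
 f(x) = -sqrt(C1 + x^2)
 f(x) = sqrt(C1 + x^2)


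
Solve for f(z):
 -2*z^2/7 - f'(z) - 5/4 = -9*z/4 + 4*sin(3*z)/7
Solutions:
 f(z) = C1 - 2*z^3/21 + 9*z^2/8 - 5*z/4 + 4*cos(3*z)/21


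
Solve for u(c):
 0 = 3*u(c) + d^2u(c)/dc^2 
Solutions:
 u(c) = C1*sin(sqrt(3)*c) + C2*cos(sqrt(3)*c)


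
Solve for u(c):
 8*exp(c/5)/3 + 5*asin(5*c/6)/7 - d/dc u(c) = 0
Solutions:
 u(c) = C1 + 5*c*asin(5*c/6)/7 + sqrt(36 - 25*c^2)/7 + 40*exp(c/5)/3


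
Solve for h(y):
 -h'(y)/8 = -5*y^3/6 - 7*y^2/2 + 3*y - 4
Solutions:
 h(y) = C1 + 5*y^4/3 + 28*y^3/3 - 12*y^2 + 32*y


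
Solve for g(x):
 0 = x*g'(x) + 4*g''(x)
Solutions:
 g(x) = C1 + C2*erf(sqrt(2)*x/4)


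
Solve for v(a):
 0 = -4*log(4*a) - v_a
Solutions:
 v(a) = C1 - 4*a*log(a) - a*log(256) + 4*a


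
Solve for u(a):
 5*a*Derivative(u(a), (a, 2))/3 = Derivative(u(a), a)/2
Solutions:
 u(a) = C1 + C2*a^(13/10)


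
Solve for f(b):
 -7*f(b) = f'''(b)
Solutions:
 f(b) = C3*exp(-7^(1/3)*b) + (C1*sin(sqrt(3)*7^(1/3)*b/2) + C2*cos(sqrt(3)*7^(1/3)*b/2))*exp(7^(1/3)*b/2)


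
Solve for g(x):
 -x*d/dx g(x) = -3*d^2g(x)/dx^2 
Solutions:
 g(x) = C1 + C2*erfi(sqrt(6)*x/6)


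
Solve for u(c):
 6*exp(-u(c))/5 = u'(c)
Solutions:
 u(c) = log(C1 + 6*c/5)


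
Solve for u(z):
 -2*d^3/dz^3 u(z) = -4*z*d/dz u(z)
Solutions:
 u(z) = C1 + Integral(C2*airyai(2^(1/3)*z) + C3*airybi(2^(1/3)*z), z)


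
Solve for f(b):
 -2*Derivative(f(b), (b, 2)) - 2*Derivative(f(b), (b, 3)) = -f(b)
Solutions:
 f(b) = C1*exp(-b*(2*2^(2/3)/(3*sqrt(57) + 23)^(1/3) + 4 + 2^(1/3)*(3*sqrt(57) + 23)^(1/3))/12)*sin(2^(1/3)*sqrt(3)*b*(-(3*sqrt(57) + 23)^(1/3) + 2*2^(1/3)/(3*sqrt(57) + 23)^(1/3))/12) + C2*exp(-b*(2*2^(2/3)/(3*sqrt(57) + 23)^(1/3) + 4 + 2^(1/3)*(3*sqrt(57) + 23)^(1/3))/12)*cos(2^(1/3)*sqrt(3)*b*(-(3*sqrt(57) + 23)^(1/3) + 2*2^(1/3)/(3*sqrt(57) + 23)^(1/3))/12) + C3*exp(b*(-2 + 2*2^(2/3)/(3*sqrt(57) + 23)^(1/3) + 2^(1/3)*(3*sqrt(57) + 23)^(1/3))/6)


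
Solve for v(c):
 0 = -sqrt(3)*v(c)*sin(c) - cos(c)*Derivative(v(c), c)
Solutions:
 v(c) = C1*cos(c)^(sqrt(3))


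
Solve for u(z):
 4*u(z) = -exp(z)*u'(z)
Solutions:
 u(z) = C1*exp(4*exp(-z))


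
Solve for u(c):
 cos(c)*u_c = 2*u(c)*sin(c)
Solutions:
 u(c) = C1/cos(c)^2


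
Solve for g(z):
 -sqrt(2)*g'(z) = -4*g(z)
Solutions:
 g(z) = C1*exp(2*sqrt(2)*z)


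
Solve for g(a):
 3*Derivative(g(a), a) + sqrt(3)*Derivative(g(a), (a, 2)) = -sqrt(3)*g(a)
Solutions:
 g(a) = (C1*sin(a/2) + C2*cos(a/2))*exp(-sqrt(3)*a/2)


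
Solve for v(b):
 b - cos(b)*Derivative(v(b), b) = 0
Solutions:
 v(b) = C1 + Integral(b/cos(b), b)


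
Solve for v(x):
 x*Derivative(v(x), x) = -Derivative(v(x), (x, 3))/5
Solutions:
 v(x) = C1 + Integral(C2*airyai(-5^(1/3)*x) + C3*airybi(-5^(1/3)*x), x)


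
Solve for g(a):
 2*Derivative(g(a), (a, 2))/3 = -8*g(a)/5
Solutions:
 g(a) = C1*sin(2*sqrt(15)*a/5) + C2*cos(2*sqrt(15)*a/5)


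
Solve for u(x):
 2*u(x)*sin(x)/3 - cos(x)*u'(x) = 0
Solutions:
 u(x) = C1/cos(x)^(2/3)


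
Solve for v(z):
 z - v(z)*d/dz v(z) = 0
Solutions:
 v(z) = -sqrt(C1 + z^2)
 v(z) = sqrt(C1 + z^2)


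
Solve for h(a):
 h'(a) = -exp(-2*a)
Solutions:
 h(a) = C1 + exp(-2*a)/2


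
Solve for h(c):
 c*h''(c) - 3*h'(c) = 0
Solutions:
 h(c) = C1 + C2*c^4


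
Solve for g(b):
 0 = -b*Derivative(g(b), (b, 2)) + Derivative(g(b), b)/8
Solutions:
 g(b) = C1 + C2*b^(9/8)


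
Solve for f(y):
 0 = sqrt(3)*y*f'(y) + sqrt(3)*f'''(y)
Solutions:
 f(y) = C1 + Integral(C2*airyai(-y) + C3*airybi(-y), y)


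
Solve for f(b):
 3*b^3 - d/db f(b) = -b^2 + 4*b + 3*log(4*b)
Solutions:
 f(b) = C1 + 3*b^4/4 + b^3/3 - 2*b^2 - 3*b*log(b) - b*log(64) + 3*b


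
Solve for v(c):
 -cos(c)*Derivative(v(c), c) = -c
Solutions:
 v(c) = C1 + Integral(c/cos(c), c)


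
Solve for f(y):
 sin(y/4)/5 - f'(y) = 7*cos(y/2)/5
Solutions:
 f(y) = C1 - 14*sin(y/2)/5 - 4*cos(y/4)/5


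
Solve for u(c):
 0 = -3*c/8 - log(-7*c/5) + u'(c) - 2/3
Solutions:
 u(c) = C1 + 3*c^2/16 + c*log(-c) + c*(-log(5) - 1/3 + log(7))


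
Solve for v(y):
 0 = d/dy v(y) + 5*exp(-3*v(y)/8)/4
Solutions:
 v(y) = 8*log(C1 - 15*y/32)/3
 v(y) = 8*log((-6^(1/3) - 2^(1/3)*3^(5/6)*I)*(C1 - 5*y)^(1/3)/8)
 v(y) = 8*log((-6^(1/3) + 2^(1/3)*3^(5/6)*I)*(C1 - 5*y)^(1/3)/8)


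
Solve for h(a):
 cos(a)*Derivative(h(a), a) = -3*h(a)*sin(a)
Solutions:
 h(a) = C1*cos(a)^3


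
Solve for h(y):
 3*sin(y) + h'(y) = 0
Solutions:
 h(y) = C1 + 3*cos(y)


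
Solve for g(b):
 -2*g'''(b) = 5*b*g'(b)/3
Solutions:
 g(b) = C1 + Integral(C2*airyai(-5^(1/3)*6^(2/3)*b/6) + C3*airybi(-5^(1/3)*6^(2/3)*b/6), b)


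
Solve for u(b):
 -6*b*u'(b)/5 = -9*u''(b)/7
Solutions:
 u(b) = C1 + C2*erfi(sqrt(105)*b/15)


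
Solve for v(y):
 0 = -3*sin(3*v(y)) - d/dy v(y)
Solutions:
 v(y) = -acos((-C1 - exp(18*y))/(C1 - exp(18*y)))/3 + 2*pi/3
 v(y) = acos((-C1 - exp(18*y))/(C1 - exp(18*y)))/3


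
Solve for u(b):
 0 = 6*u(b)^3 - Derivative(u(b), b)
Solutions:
 u(b) = -sqrt(2)*sqrt(-1/(C1 + 6*b))/2
 u(b) = sqrt(2)*sqrt(-1/(C1 + 6*b))/2


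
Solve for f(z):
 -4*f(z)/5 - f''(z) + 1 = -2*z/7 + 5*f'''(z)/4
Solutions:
 f(z) = C1*exp(z*(-4 + 4/(3*sqrt(2265) + 143)^(1/3) + (3*sqrt(2265) + 143)^(1/3))/15)*sin(sqrt(3)*z*(-(3*sqrt(2265) + 143)^(1/3) + 4/(3*sqrt(2265) + 143)^(1/3))/15) + C2*exp(z*(-4 + 4/(3*sqrt(2265) + 143)^(1/3) + (3*sqrt(2265) + 143)^(1/3))/15)*cos(sqrt(3)*z*(-(3*sqrt(2265) + 143)^(1/3) + 4/(3*sqrt(2265) + 143)^(1/3))/15) + C3*exp(-2*z*(4/(3*sqrt(2265) + 143)^(1/3) + 2 + (3*sqrt(2265) + 143)^(1/3))/15) + 5*z/14 + 5/4


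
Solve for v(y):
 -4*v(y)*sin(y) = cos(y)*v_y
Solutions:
 v(y) = C1*cos(y)^4


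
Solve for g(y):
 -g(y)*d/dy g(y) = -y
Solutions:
 g(y) = -sqrt(C1 + y^2)
 g(y) = sqrt(C1 + y^2)


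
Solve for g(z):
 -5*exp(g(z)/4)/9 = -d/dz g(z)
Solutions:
 g(z) = 4*log(-1/(C1 + 5*z)) + 8*log(6)


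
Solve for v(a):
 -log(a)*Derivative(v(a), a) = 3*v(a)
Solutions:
 v(a) = C1*exp(-3*li(a))


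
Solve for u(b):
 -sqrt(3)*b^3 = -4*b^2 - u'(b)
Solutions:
 u(b) = C1 + sqrt(3)*b^4/4 - 4*b^3/3


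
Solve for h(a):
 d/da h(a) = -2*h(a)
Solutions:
 h(a) = C1*exp(-2*a)


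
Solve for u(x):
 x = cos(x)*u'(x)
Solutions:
 u(x) = C1 + Integral(x/cos(x), x)


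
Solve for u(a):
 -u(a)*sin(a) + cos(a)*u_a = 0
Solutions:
 u(a) = C1/cos(a)


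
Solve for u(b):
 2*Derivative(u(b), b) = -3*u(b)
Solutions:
 u(b) = C1*exp(-3*b/2)


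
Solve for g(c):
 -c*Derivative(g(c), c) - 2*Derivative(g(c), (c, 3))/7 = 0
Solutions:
 g(c) = C1 + Integral(C2*airyai(-2^(2/3)*7^(1/3)*c/2) + C3*airybi(-2^(2/3)*7^(1/3)*c/2), c)


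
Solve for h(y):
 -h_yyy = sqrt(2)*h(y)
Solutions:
 h(y) = C3*exp(-2^(1/6)*y) + (C1*sin(2^(1/6)*sqrt(3)*y/2) + C2*cos(2^(1/6)*sqrt(3)*y/2))*exp(2^(1/6)*y/2)


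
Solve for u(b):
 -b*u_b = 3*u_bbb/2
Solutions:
 u(b) = C1 + Integral(C2*airyai(-2^(1/3)*3^(2/3)*b/3) + C3*airybi(-2^(1/3)*3^(2/3)*b/3), b)


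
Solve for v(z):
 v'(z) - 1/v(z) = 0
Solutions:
 v(z) = -sqrt(C1 + 2*z)
 v(z) = sqrt(C1 + 2*z)


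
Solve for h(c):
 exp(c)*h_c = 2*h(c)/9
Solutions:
 h(c) = C1*exp(-2*exp(-c)/9)


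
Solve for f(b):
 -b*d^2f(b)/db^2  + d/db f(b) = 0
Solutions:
 f(b) = C1 + C2*b^2


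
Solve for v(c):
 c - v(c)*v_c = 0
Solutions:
 v(c) = -sqrt(C1 + c^2)
 v(c) = sqrt(C1 + c^2)


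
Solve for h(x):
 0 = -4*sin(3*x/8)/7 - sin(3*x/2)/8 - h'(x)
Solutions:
 h(x) = C1 + 32*cos(3*x/8)/21 + cos(3*x/2)/12


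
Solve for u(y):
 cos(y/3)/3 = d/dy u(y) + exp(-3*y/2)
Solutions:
 u(y) = C1 + sin(y/3) + 2*exp(-3*y/2)/3


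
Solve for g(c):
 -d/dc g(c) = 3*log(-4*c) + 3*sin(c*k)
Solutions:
 g(c) = C1 - 3*c*log(-c) - 6*c*log(2) + 3*c - 3*Piecewise((-cos(c*k)/k, Ne(k, 0)), (0, True))


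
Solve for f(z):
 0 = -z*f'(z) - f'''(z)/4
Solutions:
 f(z) = C1 + Integral(C2*airyai(-2^(2/3)*z) + C3*airybi(-2^(2/3)*z), z)


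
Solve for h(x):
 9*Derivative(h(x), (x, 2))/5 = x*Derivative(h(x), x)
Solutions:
 h(x) = C1 + C2*erfi(sqrt(10)*x/6)


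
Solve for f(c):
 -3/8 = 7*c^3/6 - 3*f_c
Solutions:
 f(c) = C1 + 7*c^4/72 + c/8


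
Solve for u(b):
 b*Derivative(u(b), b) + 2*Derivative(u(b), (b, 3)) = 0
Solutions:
 u(b) = C1 + Integral(C2*airyai(-2^(2/3)*b/2) + C3*airybi(-2^(2/3)*b/2), b)


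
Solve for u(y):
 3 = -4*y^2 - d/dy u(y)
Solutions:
 u(y) = C1 - 4*y^3/3 - 3*y


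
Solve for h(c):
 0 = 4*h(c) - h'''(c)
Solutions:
 h(c) = C3*exp(2^(2/3)*c) + (C1*sin(2^(2/3)*sqrt(3)*c/2) + C2*cos(2^(2/3)*sqrt(3)*c/2))*exp(-2^(2/3)*c/2)


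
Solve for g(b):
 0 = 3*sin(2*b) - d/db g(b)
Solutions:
 g(b) = C1 - 3*cos(2*b)/2


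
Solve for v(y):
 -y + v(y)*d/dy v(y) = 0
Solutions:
 v(y) = -sqrt(C1 + y^2)
 v(y) = sqrt(C1 + y^2)


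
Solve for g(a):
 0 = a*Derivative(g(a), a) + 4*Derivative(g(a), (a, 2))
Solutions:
 g(a) = C1 + C2*erf(sqrt(2)*a/4)


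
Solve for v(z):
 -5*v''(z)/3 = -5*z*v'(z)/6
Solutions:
 v(z) = C1 + C2*erfi(z/2)


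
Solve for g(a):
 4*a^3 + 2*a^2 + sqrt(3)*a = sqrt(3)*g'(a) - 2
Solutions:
 g(a) = C1 + sqrt(3)*a^4/3 + 2*sqrt(3)*a^3/9 + a^2/2 + 2*sqrt(3)*a/3


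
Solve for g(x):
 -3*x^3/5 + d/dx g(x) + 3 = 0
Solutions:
 g(x) = C1 + 3*x^4/20 - 3*x


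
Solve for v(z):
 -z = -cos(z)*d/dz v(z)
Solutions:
 v(z) = C1 + Integral(z/cos(z), z)


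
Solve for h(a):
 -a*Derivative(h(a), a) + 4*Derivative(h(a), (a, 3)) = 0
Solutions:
 h(a) = C1 + Integral(C2*airyai(2^(1/3)*a/2) + C3*airybi(2^(1/3)*a/2), a)


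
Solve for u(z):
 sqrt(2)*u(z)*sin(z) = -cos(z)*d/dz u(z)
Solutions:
 u(z) = C1*cos(z)^(sqrt(2))


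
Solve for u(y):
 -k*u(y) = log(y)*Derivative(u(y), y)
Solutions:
 u(y) = C1*exp(-k*li(y))


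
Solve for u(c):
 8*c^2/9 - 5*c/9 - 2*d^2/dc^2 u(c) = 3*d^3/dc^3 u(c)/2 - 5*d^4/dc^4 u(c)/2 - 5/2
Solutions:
 u(c) = C1 + C2*c + C3*exp(c*(3 - sqrt(89))/10) + C4*exp(c*(3 + sqrt(89))/10) + c^4/27 - 17*c^3/108 + 221*c^2/144


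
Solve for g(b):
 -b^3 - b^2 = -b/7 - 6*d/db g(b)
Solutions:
 g(b) = C1 + b^4/24 + b^3/18 - b^2/84


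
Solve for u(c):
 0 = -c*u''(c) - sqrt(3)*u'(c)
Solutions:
 u(c) = C1 + C2*c^(1 - sqrt(3))


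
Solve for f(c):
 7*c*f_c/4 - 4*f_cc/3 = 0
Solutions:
 f(c) = C1 + C2*erfi(sqrt(42)*c/8)


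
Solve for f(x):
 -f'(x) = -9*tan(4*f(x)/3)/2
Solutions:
 f(x) = -3*asin(C1*exp(6*x))/4 + 3*pi/4
 f(x) = 3*asin(C1*exp(6*x))/4


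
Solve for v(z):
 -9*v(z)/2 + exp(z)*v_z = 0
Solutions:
 v(z) = C1*exp(-9*exp(-z)/2)


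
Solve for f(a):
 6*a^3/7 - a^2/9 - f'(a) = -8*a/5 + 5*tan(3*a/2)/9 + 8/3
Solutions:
 f(a) = C1 + 3*a^4/14 - a^3/27 + 4*a^2/5 - 8*a/3 + 10*log(cos(3*a/2))/27


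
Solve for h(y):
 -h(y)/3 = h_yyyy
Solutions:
 h(y) = (C1*sin(sqrt(2)*3^(3/4)*y/6) + C2*cos(sqrt(2)*3^(3/4)*y/6))*exp(-sqrt(2)*3^(3/4)*y/6) + (C3*sin(sqrt(2)*3^(3/4)*y/6) + C4*cos(sqrt(2)*3^(3/4)*y/6))*exp(sqrt(2)*3^(3/4)*y/6)


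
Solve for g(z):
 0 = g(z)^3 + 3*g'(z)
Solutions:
 g(z) = -sqrt(6)*sqrt(-1/(C1 - z))/2
 g(z) = sqrt(6)*sqrt(-1/(C1 - z))/2


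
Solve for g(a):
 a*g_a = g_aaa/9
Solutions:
 g(a) = C1 + Integral(C2*airyai(3^(2/3)*a) + C3*airybi(3^(2/3)*a), a)


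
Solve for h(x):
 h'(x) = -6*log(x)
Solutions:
 h(x) = C1 - 6*x*log(x) + 6*x


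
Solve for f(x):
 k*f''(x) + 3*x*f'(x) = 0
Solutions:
 f(x) = C1 + C2*sqrt(k)*erf(sqrt(6)*x*sqrt(1/k)/2)


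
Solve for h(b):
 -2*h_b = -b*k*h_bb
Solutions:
 h(b) = C1 + b^(((re(k) + 2)*re(k) + im(k)^2)/(re(k)^2 + im(k)^2))*(C2*sin(2*log(b)*Abs(im(k))/(re(k)^2 + im(k)^2)) + C3*cos(2*log(b)*im(k)/(re(k)^2 + im(k)^2)))


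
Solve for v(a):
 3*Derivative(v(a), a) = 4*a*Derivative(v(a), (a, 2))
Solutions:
 v(a) = C1 + C2*a^(7/4)


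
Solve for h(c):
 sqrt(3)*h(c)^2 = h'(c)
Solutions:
 h(c) = -1/(C1 + sqrt(3)*c)


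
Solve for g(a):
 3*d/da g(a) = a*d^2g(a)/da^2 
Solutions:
 g(a) = C1 + C2*a^4


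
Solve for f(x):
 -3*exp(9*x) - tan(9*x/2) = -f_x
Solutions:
 f(x) = C1 + exp(9*x)/3 - 2*log(cos(9*x/2))/9


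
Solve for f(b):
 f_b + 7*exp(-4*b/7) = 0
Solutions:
 f(b) = C1 + 49*exp(-4*b/7)/4
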